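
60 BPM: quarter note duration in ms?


Let's work it out.
One quarter-note beat = 60000 / BPM = 60000 / 60 ms
Duration = 60000 / 60
= 1000.0 ms


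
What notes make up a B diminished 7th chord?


Diminished 7th chord = root + minor 3rd + diminished 5th + diminished 7th
Seventh chords stack in thirds, so the letter names are B-D-F-A
Root: B
Minor 3rd above B: D
Diminished 5th above B: F
Diminished 7th above B: Ab
Chord = B D F Ab


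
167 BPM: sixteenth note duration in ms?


Solution.
One quarter-note beat = 60000 / BPM = 60000 / 167 ms
Sixteenth note = 1/4 × quarter note
Duration = 1/4 × 60000 / 167 = 15000 / 167
= 89.8 ms


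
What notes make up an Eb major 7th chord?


Major 7th chord = root + major 3rd + perfect 5th + major 7th
Seventh chords stack in thirds, so the letter names are E-G-B-D
Root: Eb
Major 3rd above Eb: G
Perfect 5th above Eb: Bb
Major 7th above Eb: D
Chord = Eb G Bb D


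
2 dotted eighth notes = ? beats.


Let's work it out.
Base eighth note = 1/2 beats
Dot 1 adds half the previous value: +1/4
One dotted eighth = 1/2 + 1/4 = 3/4
2 of them = 2 × 3/4 = 3/2
= 3/2 beats


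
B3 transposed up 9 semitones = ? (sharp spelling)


Let's work it out.
B3: chromatic position 11 in octave 3 → absolute = 3×12 + 11 = 47
Transpose up 9: 47 + 9 = 56
56 = 4×12 + 8 → G# in octave 4
Result = G#4


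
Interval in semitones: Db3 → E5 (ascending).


Step by step:
Absolute semitone position = octave×12 + chromatic position
Db3: 3×12 + 1 = 37
E5: 5×12 + 4 = 64
Difference = 64 - 37 = 27
= 27 semitones


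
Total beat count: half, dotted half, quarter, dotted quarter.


Working:
Beat values:
  half = 2 beats
  dotted half = 3 beats
  quarter = 1 beat
  dotted quarter = 1.5 beats
Sum = 2 + 3 + 1 + 1.5
= 7.5 beats


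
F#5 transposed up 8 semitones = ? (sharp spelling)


Reasoning:
F#5: chromatic position 6 in octave 5 → absolute = 5×12 + 6 = 66
Transpose up 8: 66 + 8 = 74
74 = 6×12 + 2 → D in octave 6
Result = D6


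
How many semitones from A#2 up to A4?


Working:
Absolute semitone position = octave×12 + chromatic position
A#2: 2×12 + 10 = 34
A4: 4×12 + 9 = 57
Difference = 57 - 34 = 23
= 23 semitones


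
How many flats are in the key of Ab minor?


Flat minor keys: A(0), D(1), G(2), C(3), F(4), Bb(5), Eb(6), Ab(7)
Ab minor has 7 flats
Order of flats: Bb Eb Ab Db Gb Cb Fb → first 7: Bb, Eb, Ab, Db, Gb, Cb, Fb
= 7 flats


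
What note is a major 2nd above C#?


Solution.
A 2nd spans 2 letter names, so from C we land on D
A major 2nd = 2 semitones above C#
Spell D at that pitch: D#
= D#


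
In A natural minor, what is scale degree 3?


Working:
Natural minor scale pattern: W-H-W-W-H-W-W (2-1-2-2-1-2-2 semitones)
Starting from A:
  A + 2 semitones → B
  B + 1 semitone → C
  C + 2 semitones → D
  D + 2 semitones → E
  E + 1 semitone → F
  F + 2 semitones → G
  G + 2 semitones → A
Scale: A B C D E F G
Degree 3 = C


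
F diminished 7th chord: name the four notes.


Working:
Diminished 7th chord = root + minor 3rd + diminished 5th + diminished 7th
Seventh chords stack in thirds, so the letter names are F-A-C-E
Root: F
Minor 3rd above F: Ab
Diminished 5th above F: Cb
Diminished 7th above F: Ebb
Chord = F Ab Cb Ebb


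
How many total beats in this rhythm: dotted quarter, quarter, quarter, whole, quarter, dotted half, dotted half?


Beat values:
  dotted quarter = 1.5 beats
  quarter = 1 beat
  quarter = 1 beat
  whole = 4 beats
  quarter = 1 beat
  dotted half = 3 beats
  dotted half = 3 beats
Sum = 1.5 + 1 + 1 + 4 + 1 + 3 + 3
= 14.5 beats


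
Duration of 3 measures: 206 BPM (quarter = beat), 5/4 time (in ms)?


Working:
Quarter-note beat duration = 60000 / 206 ms
Beats per measure (5/4) = 5
One measure = 5 × 60000 / 206 = 300000 / 206 ms
3 measures = 3 × 300000 / 206 = 900000 / 206
= 4368.9 ms


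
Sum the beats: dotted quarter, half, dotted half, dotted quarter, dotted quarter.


Solution.
Beat values:
  dotted quarter = 1.5 beats
  half = 2 beats
  dotted half = 3 beats
  dotted quarter = 1.5 beats
  dotted quarter = 1.5 beats
Sum = 1.5 + 2 + 3 + 1.5 + 1.5
= 9.5 beats


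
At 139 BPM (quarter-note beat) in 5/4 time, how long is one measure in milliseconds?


Let's work it out.
Quarter-note beat duration = 60000 / 139 ms
Beats per measure (5/4) = 5
One measure = 5 × 60000 / 139 = 300000 / 139 ms
= 2158.3 ms


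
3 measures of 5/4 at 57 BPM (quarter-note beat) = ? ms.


Working:
Quarter-note beat duration = 60000 / 57 ms
Beats per measure (5/4) = 5
One measure = 5 × 60000 / 57 = 300000 / 57 ms
3 measures = 3 × 300000 / 57 = 900000 / 57
= 15789.5 ms


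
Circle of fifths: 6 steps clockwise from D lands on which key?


Reasoning:
Each clockwise step on the circle of fifths moves up a perfect 5th
From D: D → A → E → B → F#/Gb → Db → Ab
= Ab


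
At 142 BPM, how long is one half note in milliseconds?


Let's work it out.
One quarter-note beat = 60000 / BPM = 60000 / 142 ms
Half note = 2 × quarter note
Duration = 2 × 60000 / 142 = 120000 / 142
= 845.1 ms


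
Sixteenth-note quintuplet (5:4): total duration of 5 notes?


Quintuplet: 5 notes occupy the space of 4 sixteenth notes
Space = 4 × 1/4 = 1 beat
Each quintuplet note = 1 / 5 = 1/5 beats
5 notes = 5 × 1/5 = 1
= 1 beat


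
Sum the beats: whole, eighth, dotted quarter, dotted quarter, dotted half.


Beat values:
  whole = 4 beats
  eighth = 0.5 beats
  dotted quarter = 1.5 beats
  dotted quarter = 1.5 beats
  dotted half = 3 beats
Sum = 4 + 0.5 + 1.5 + 1.5 + 3
= 10.5 beats


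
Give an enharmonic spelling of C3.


Enharmonic notes sound the same pitch but are spelled with different letter names
C and Dbb name the same pitch class
= Dbb3


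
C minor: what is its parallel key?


Reasoning:
Parallel keys share the same tonic but differ in mode
C minor → parallel is C major
= C major


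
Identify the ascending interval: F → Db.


Step by step:
Letter names: F → D spans 6 letter names → a 6th
Semitones: F → Db = 8 half-steps
A 6th of 8 semitones is a minor 6th
= minor 6th


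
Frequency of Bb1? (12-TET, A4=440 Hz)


Step by step:
f = 440 × 2^(n/12) where n = semitones from A4
Bb1: -35 semitones from A4
f = 440 × 2^(-35/12)
f = 58.27 Hz


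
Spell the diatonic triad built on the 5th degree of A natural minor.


A natural minor scale: A B C D E F G
Diatonic triad on degree 5 stacks scale notes 5, 7, 2: E G B
E→G = 3 semitones; E→B = 7 semitones → minor triad
= E G B (minor)


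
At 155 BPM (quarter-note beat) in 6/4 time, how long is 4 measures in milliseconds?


Solution.
Quarter-note beat duration = 60000 / 155 ms
Beats per measure (6/4) = 6
One measure = 6 × 60000 / 155 = 360000 / 155 ms
4 measures = 4 × 360000 / 155 = 1440000 / 155
= 9290.3 ms


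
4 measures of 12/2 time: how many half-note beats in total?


Time signature 12/2: the bottom number 2 means the half note gets one count
The top number 12 means 12 half-note beats per measure
Total = 12 × 4 measures
= 48 half-note beats


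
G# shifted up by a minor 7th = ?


Reasoning:
minor 7th: 7 letter names, 10 semitones
Letter: G + 6 → F
Pitch: G# + 10 semitones, spelled as an F → F#
= F#


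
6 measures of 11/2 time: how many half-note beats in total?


Working:
Time signature 11/2: the bottom number 2 means the half note gets one count
The top number 11 means 11 half-note beats per measure
Total = 11 × 6 measures
= 66 half-note beats


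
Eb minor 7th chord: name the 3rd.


Minor 7th chord = root + minor 3rd + perfect 5th + minor 7th
Seventh chords stack in thirds, so the letter names are E-G-B-D
Root: Eb
Minor 3rd above Eb: Gb
Perfect 5th above Eb: Bb
Minor 7th above Eb: Db
The 3rd = Gb


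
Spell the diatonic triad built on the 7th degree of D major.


Working:
D major scale: D E F# G A B C#
Diatonic triad on degree 7 stacks scale notes 7, 2, 4: C# E G
C#→E = 3 semitones; C#→G = 6 semitones → diminished triad
= C# E G (diminished)


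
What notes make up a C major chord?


Reasoning:
Major triad = root + major 3rd (4 semitones) + perfect 5th (7 semitones)
A triad on C stacks thirds, so the chord tones use letter names C-E-G
Root: C
Major 3rd above C: E
Perfect 5th above C: G
Chord = C E G


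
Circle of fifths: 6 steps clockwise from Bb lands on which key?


Step by step:
Each clockwise step on the circle of fifths moves up a perfect 5th
From Bb: Bb → F → C → G → D → A → E
= E


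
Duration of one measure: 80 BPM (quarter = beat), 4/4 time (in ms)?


Quarter-note beat duration = 60000 / 80 ms
Beats per measure (4/4) = 4
One measure = 4 × 60000 / 80 = 240000 / 80 ms
= 3000.0 ms


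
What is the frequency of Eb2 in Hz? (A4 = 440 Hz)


Step by step:
f = 440 × 2^(n/12) where n = semitones from A4
Eb2: -30 semitones from A4
f = 440 × 2^(-30/12)
f = 77.78 Hz


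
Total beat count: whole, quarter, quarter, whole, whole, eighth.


Working:
Beat values:
  whole = 4 beats
  quarter = 1 beat
  quarter = 1 beat
  whole = 4 beats
  whole = 4 beats
  eighth = 0.5 beats
Sum = 4 + 1 + 1 + 4 + 4 + 0.5
= 14.5 beats


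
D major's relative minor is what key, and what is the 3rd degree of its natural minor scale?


The relative minor shares the major's key signature and starts on its 6th degree
6th degree = a major 6th above the tonic; a major 6th above D is B
→ relative minor of D major is B minor
B natural minor scale: B C# D E F# G A
= B minor; 3rd degree = D


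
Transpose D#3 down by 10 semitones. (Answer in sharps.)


Reasoning:
D#3: chromatic position 3 in octave 3 → absolute = 3×12 + 3 = 39
Transpose down 10: 39 - 10 = 29
29 = 2×12 + 5 → F in octave 2
Result = F2


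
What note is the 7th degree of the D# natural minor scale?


Working:
Natural minor scale pattern: W-H-W-W-H-W-W (2-1-2-2-1-2-2 semitones)
Starting from D#:
  D# + 2 semitones → E#
  E# + 1 semitone → F#
  F# + 2 semitones → G#
  G# + 2 semitones → A#
  A# + 1 semitone → B
  B + 2 semitones → C#
  C# + 2 semitones → D#
Scale: D# E# F# G# A# B C#
Degree 7 = C#


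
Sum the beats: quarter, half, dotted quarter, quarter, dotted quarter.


Let's work it out.
Beat values:
  quarter = 1 beat
  half = 2 beats
  dotted quarter = 1.5 beats
  quarter = 1 beat
  dotted quarter = 1.5 beats
Sum = 1 + 2 + 1.5 + 1 + 1.5
= 7 beats


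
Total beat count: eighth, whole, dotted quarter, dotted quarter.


Reasoning:
Beat values:
  eighth = 0.5 beats
  whole = 4 beats
  dotted quarter = 1.5 beats
  dotted quarter = 1.5 beats
Sum = 0.5 + 4 + 1.5 + 1.5
= 7.5 beats


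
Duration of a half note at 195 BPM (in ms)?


One quarter-note beat = 60000 / BPM = 60000 / 195 ms
Half note = 2 × quarter note
Duration = 2 × 60000 / 195 = 120000 / 195
= 615.4 ms


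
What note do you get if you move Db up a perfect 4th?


Solution.
perfect 4th: 4 letter names, 5 semitones
Letter: D + 3 → G
Pitch: Db + 5 semitones, spelled as a G → Gb
= Gb


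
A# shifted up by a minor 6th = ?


minor 6th: 6 letter names, 8 semitones
Letter: A + 5 → F
Pitch: A# + 8 semitones, spelled as an F → F#
= F#


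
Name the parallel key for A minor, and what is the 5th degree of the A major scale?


Reasoning:
Parallel keys share the same tonic but differ in mode
A minor → parallel is A major
A major scale: A B C# D E F# G#
= A major; 5th degree = E


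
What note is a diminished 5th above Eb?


A 5th spans 5 letter names, so from E we land on B
A diminished 5th = 6 semitones above Eb
Spell B at that pitch: Bbb
= Bbb


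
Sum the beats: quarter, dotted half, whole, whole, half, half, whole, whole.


Let's work it out.
Beat values:
  quarter = 1 beat
  dotted half = 3 beats
  whole = 4 beats
  whole = 4 beats
  half = 2 beats
  half = 2 beats
  whole = 4 beats
  whole = 4 beats
Sum = 1 + 3 + 4 + 4 + 2 + 2 + 4 + 4
= 24 beats


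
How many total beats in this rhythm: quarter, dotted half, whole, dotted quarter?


Let's work it out.
Beat values:
  quarter = 1 beat
  dotted half = 3 beats
  whole = 4 beats
  dotted quarter = 1.5 beats
Sum = 1 + 3 + 4 + 1.5
= 9.5 beats


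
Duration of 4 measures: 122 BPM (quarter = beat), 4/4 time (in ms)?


Let's work it out.
Quarter-note beat duration = 60000 / 122 ms
Beats per measure (4/4) = 4
One measure = 4 × 60000 / 122 = 240000 / 122 ms
4 measures = 4 × 240000 / 122 = 960000 / 122
= 7868.9 ms


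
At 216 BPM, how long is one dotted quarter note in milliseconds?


Solution.
One quarter-note beat = 60000 / BPM = 60000 / 216 ms
Dotted quarter note = 3/2 × quarter note
Duration = 3/2 × 60000 / 216 = 90000 / 216
= 416.7 ms


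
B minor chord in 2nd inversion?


Root position: B D F#
2nd inversion: move root and 3rd up an octave
Bass note: F#
Notes (bottom to top) = F# B D


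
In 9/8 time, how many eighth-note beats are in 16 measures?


Time signature 9/8: the bottom number 8 means the eighth note gets one count
The top number 9 means 9 eighth-note beats per measure
Total = 9 × 16 measures
= 144 eighth-note beats


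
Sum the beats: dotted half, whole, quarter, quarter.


Solution.
Beat values:
  dotted half = 3 beats
  whole = 4 beats
  quarter = 1 beat
  quarter = 1 beat
Sum = 3 + 4 + 1 + 1
= 9 beats


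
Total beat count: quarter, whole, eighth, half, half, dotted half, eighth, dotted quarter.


Let's work it out.
Beat values:
  quarter = 1 beat
  whole = 4 beats
  eighth = 0.5 beats
  half = 2 beats
  half = 2 beats
  dotted half = 3 beats
  eighth = 0.5 beats
  dotted quarter = 1.5 beats
Sum = 1 + 4 + 0.5 + 2 + 2 + 3 + 0.5 + 1.5
= 14.5 beats


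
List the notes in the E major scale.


Working:
Major scale pattern: W-W-H-W-W-W-H (2-2-1-2-2-2-1 semitones)
Starting from E:
  E + 2 semitones → F#
  F# + 2 semitones → G#
  G# + 1 semitone → A
  A + 2 semitones → B
  B + 2 semitones → C#
  C# + 2 semitones → D#
  D# + 1 semitone → E
Scale = E F# G# A B C# D#


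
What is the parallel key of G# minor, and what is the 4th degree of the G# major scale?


Parallel keys share the same tonic but differ in mode
G# minor → parallel is G# major
G# major scale: G# A# B# C# D# E# F##
= G# major; 4th degree = C#


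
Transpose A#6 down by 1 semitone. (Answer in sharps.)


A#6: chromatic position 10 in octave 6 → absolute = 6×12 + 10 = 82
Transpose down 1: 82 - 1 = 81
81 = 6×12 + 9 → A in octave 6
Result = A6


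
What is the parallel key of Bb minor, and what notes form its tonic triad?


Solution.
Parallel keys share the same tonic but differ in mode
Bb minor → parallel is Bb major
Tonic triad of Bb major = Bb D F
= Bb major; triad = Bb D F


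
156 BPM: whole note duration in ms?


Solution.
One quarter-note beat = 60000 / BPM = 60000 / 156 ms
Whole note = 4 × quarter note
Duration = 4 × 60000 / 156 = 240000 / 156
= 1538.5 ms


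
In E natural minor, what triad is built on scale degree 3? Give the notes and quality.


Solution.
E natural minor scale: E F# G A B C D
Diatonic triad on degree 3 stacks scale notes 3, 5, 7: G B D
G→B = 4 semitones; G→D = 7 semitones → major triad
= G B D (major)


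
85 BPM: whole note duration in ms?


Let's work it out.
One quarter-note beat = 60000 / BPM = 60000 / 85 ms
Whole note = 4 × quarter note
Duration = 4 × 60000 / 85 = 240000 / 85
= 2823.5 ms


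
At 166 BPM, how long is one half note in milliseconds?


Working:
One quarter-note beat = 60000 / BPM = 60000 / 166 ms
Half note = 2 × quarter note
Duration = 2 × 60000 / 166 = 120000 / 166
= 722.9 ms


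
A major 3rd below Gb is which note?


A 3rd spans 3 letter names, so from G we land on E
A major 3rd = 4 semitones below Gb
Spell E at that pitch: Ebb
= Ebb


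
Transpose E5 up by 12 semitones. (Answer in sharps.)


Reasoning:
E5: chromatic position 4 in octave 5 → absolute = 5×12 + 4 = 64
Transpose up 12: 64 + 12 = 76
76 = 6×12 + 4 → E in octave 6
Result = E6


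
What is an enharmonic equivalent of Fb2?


Let's work it out.
Enharmonic notes sound the same pitch but are spelled with different letter names
Fb and E name the same pitch class
= E2


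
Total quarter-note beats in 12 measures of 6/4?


Let's work it out.
Time signature 6/4: the bottom number 4 means the quarter note gets one count
The top number 6 means 6 quarter-note beats per measure
Total = 6 × 12 measures
= 72 quarter-note beats


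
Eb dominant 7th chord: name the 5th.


Dominant 7th chord = root + major 3rd + perfect 5th + minor 7th
Seventh chords stack in thirds, so the letter names are E-G-B-D
Root: Eb
Major 3rd above Eb: G
Perfect 5th above Eb: Bb
Minor 7th above Eb: Db
The 5th = Bb


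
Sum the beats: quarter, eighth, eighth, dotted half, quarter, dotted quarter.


Solution.
Beat values:
  quarter = 1 beat
  eighth = 0.5 beats
  eighth = 0.5 beats
  dotted half = 3 beats
  quarter = 1 beat
  dotted quarter = 1.5 beats
Sum = 1 + 0.5 + 0.5 + 3 + 1 + 1.5
= 7.5 beats


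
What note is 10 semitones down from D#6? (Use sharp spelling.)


Working:
D#6: chromatic position 3 in octave 6 → absolute = 6×12 + 3 = 75
Transpose down 10: 75 - 10 = 65
65 = 5×12 + 5 → F in octave 5
Result = F5


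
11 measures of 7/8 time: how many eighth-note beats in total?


Working:
Time signature 7/8: the bottom number 8 means the eighth note gets one count
The top number 7 means 7 eighth-note beats per measure
Total = 7 × 11 measures
= 77 eighth-note beats


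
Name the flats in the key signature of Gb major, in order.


Reasoning:
Flat major keys: C(0), F(1), Bb(2), Eb(3), Ab(4), Db(5), Gb(6), Cb(7)
Gb major has 6 flats
Order of flats: Bb Eb Ab Db Gb Cb Fb → first 6: Bb, Eb, Ab, Db, Gb, Cb
= Bb, Eb, Ab, Db, Gb, Cb


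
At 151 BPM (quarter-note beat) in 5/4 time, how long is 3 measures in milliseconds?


Step by step:
Quarter-note beat duration = 60000 / 151 ms
Beats per measure (5/4) = 5
One measure = 5 × 60000 / 151 = 300000 / 151 ms
3 measures = 3 × 300000 / 151 = 900000 / 151
= 5960.3 ms


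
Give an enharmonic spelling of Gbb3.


Enharmonic notes sound the same pitch but are spelled with different letter names
Gbb and F name the same pitch class
= F3


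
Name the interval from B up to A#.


Letter names: B → A spans 7 letter names → a 7th
Semitones: B → A# = 11 half-steps
A 7th of 11 semitones is a major 7th
= major 7th


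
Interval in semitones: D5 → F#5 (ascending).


Let's work it out.
Absolute semitone position = octave×12 + chromatic position
D5: 5×12 + 2 = 62
F#5: 5×12 + 6 = 66
Difference = 66 - 62 = 4
= 4 semitones


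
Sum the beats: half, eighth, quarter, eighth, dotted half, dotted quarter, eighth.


Let's work it out.
Beat values:
  half = 2 beats
  eighth = 0.5 beats
  quarter = 1 beat
  eighth = 0.5 beats
  dotted half = 3 beats
  dotted quarter = 1.5 beats
  eighth = 0.5 beats
Sum = 2 + 0.5 + 1 + 0.5 + 3 + 1.5 + 0.5
= 9 beats


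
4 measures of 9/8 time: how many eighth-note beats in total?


Time signature 9/8: the bottom number 8 means the eighth note gets one count
The top number 9 means 9 eighth-note beats per measure
Total = 9 × 4 measures
= 36 eighth-note beats


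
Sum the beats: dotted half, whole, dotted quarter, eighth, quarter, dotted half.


Beat values:
  dotted half = 3 beats
  whole = 4 beats
  dotted quarter = 1.5 beats
  eighth = 0.5 beats
  quarter = 1 beat
  dotted half = 3 beats
Sum = 3 + 4 + 1.5 + 0.5 + 1 + 3
= 13 beats


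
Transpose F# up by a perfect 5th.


perfect 5th: 5 letter names, 7 semitones
Letter: F + 4 → C
Pitch: F# + 7 semitones, spelled as a C → C#
= C#


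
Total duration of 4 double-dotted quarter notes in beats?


Working:
Base quarter note = 1 beat
Dot 1 adds half the previous value: +1/2
Dot 2 adds half the previous value: +1/4
One double-dotted quarter = 1 + 1/2 + 1/4 = 7/4
4 of them = 4 × 7/4 = 7
= 7 beats


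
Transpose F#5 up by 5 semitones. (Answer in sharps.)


Let's work it out.
F#5: chromatic position 6 in octave 5 → absolute = 5×12 + 6 = 66
Transpose up 5: 66 + 5 = 71
71 = 5×12 + 11 → B in octave 5
Result = B5


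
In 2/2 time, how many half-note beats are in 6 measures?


Reasoning:
Time signature 2/2: the bottom number 2 means the half note gets one count
The top number 2 means 2 half-note beats per measure
Total = 2 × 6 measures
= 12 half-note beats


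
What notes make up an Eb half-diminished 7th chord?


Solution.
Half-diminished 7th chord = root + minor 3rd + diminished 5th + minor 7th
Seventh chords stack in thirds, so the letter names are E-G-B-D
Root: Eb
Minor 3rd above Eb: Gb
Diminished 5th above Eb: Bbb
Minor 7th above Eb: Db
Chord = Eb Gb Bbb Db


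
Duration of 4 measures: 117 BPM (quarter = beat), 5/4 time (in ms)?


Let's work it out.
Quarter-note beat duration = 60000 / 117 ms
Beats per measure (5/4) = 5
One measure = 5 × 60000 / 117 = 300000 / 117 ms
4 measures = 4 × 300000 / 117 = 1200000 / 117
= 10256.4 ms


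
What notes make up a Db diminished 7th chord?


Diminished 7th chord = root + minor 3rd + diminished 5th + diminished 7th
Seventh chords stack in thirds, so the letter names are D-F-A-C
Root: Db
Minor 3rd above Db: Fb
Diminished 5th above Db: Abb
Diminished 7th above Db: Cbb
Chord = Db Fb Abb Cbb


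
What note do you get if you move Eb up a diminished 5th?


diminished 5th: 5 letter names, 6 semitones
Letter: E + 4 → B
Pitch: Eb + 6 semitones, spelled as a B → Bbb
= Bbb


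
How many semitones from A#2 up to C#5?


Working:
Absolute semitone position = octave×12 + chromatic position
A#2: 2×12 + 10 = 34
C#5: 5×12 + 1 = 61
Difference = 61 - 34 = 27
= 27 semitones


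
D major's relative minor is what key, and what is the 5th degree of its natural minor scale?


Step by step:
The relative minor shares the major's key signature and starts on its 6th degree
6th degree = a major 6th above the tonic; a major 6th above D is B
→ relative minor of D major is B minor
B natural minor scale: B C# D E F# G A
= B minor; 5th degree = F#


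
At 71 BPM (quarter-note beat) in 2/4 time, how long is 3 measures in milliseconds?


Reasoning:
Quarter-note beat duration = 60000 / 71 ms
Beats per measure (2/4) = 2
One measure = 2 × 60000 / 71 = 120000 / 71 ms
3 measures = 3 × 120000 / 71 = 360000 / 71
= 5070.4 ms


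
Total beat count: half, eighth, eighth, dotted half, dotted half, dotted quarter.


Beat values:
  half = 2 beats
  eighth = 0.5 beats
  eighth = 0.5 beats
  dotted half = 3 beats
  dotted half = 3 beats
  dotted quarter = 1.5 beats
Sum = 2 + 0.5 + 0.5 + 3 + 3 + 1.5
= 10.5 beats


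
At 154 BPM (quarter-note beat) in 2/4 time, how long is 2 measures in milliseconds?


Step by step:
Quarter-note beat duration = 60000 / 154 ms
Beats per measure (2/4) = 2
One measure = 2 × 60000 / 154 = 120000 / 154 ms
2 measures = 2 × 120000 / 154 = 240000 / 154
= 1558.4 ms


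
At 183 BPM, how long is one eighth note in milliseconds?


Working:
One quarter-note beat = 60000 / BPM = 60000 / 183 ms
Eighth note = 1/2 × quarter note
Duration = 1/2 × 60000 / 183 = 30000 / 183
= 163.9 ms


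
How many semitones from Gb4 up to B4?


Step by step:
Absolute semitone position = octave×12 + chromatic position
Gb4: 4×12 + 6 = 54
B4: 4×12 + 11 = 59
Difference = 59 - 54 = 5
= 5 semitones


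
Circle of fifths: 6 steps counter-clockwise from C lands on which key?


Each counter-clockwise step moves down a perfect 5th (= up a perfect 4th)
From C: C → F → Bb → Eb → Ab → Db → F#/Gb
= F#/Gb


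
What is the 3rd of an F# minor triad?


Step by step:
Minor triad = root + minor 3rd (3 semitones) + perfect 5th (7 semitones)
A triad on F# stacks thirds, so the chord tones use letter names F-A-C
Root: F#
Minor 3rd above F#: A
Perfect 5th above F#: C#
The 3rd = A


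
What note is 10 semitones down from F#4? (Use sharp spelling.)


Step by step:
F#4: chromatic position 6 in octave 4 → absolute = 4×12 + 6 = 54
Transpose down 10: 54 - 10 = 44
44 = 3×12 + 8 → G# in octave 3
Result = G#3


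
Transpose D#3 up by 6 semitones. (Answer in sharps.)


Reasoning:
D#3: chromatic position 3 in octave 3 → absolute = 3×12 + 3 = 39
Transpose up 6: 39 + 6 = 45
45 = 3×12 + 9 → A in octave 3
Result = A3


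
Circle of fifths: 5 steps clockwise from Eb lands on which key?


Step by step:
Each clockwise step on the circle of fifths moves up a perfect 5th
From Eb: Eb → Bb → F → C → G → D
= D


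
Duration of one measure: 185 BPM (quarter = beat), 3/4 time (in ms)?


Step by step:
Quarter-note beat duration = 60000 / 185 ms
Beats per measure (3/4) = 3
One measure = 3 × 60000 / 185 = 180000 / 185 ms
= 973.0 ms


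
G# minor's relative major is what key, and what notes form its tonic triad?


Working:
The relative major shares the key signature and is a minor 3rd above the minor tonic
A minor 3rd above G# is B
→ relative major of G# minor is B major
Tonic triad of B major = root + major 3rd + perfect 5th = B D# F#
= B major; triad = B D# F#


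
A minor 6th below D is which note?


Let's work it out.
A 6th spans 6 letter names, so from D we land on F
A minor 6th = 8 semitones below D
Spell F at that pitch: F#
= F#


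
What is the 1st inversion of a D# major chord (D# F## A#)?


Step by step:
Root position: D# F## A#
1st inversion: move root up an octave
Bass note: F##
Notes (bottom to top) = F## A# D#


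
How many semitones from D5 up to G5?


Solution.
Absolute semitone position = octave×12 + chromatic position
D5: 5×12 + 2 = 62
G5: 5×12 + 7 = 67
Difference = 67 - 62 = 5
= 5 semitones


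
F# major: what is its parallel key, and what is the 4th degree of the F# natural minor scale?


Step by step:
Parallel keys share the same tonic but differ in mode
F# major → parallel is F# minor
F# natural minor scale: F# G# A B C# D E
= F# minor; 4th degree = B


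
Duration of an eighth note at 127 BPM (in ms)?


Step by step:
One quarter-note beat = 60000 / BPM = 60000 / 127 ms
Eighth note = 1/2 × quarter note
Duration = 1/2 × 60000 / 127 = 30000 / 127
= 236.2 ms


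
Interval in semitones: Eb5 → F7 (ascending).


Absolute semitone position = octave×12 + chromatic position
Eb5: 5×12 + 3 = 63
F7: 7×12 + 5 = 89
Difference = 89 - 63 = 26
= 26 semitones


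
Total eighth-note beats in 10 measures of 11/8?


Time signature 11/8: the bottom number 8 means the eighth note gets one count
The top number 11 means 11 eighth-note beats per measure
Total = 11 × 10 measures
= 110 eighth-note beats


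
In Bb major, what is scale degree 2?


Reasoning:
Major scale pattern: W-W-H-W-W-W-H (2-2-1-2-2-2-1 semitones)
Starting from Bb:
  Bb + 2 semitones → C
  C + 2 semitones → D
  D + 1 semitone → Eb
  Eb + 2 semitones → F
  F + 2 semitones → G
  G + 2 semitones → A
  A + 1 semitone → Bb
Scale: Bb C D Eb F G A
Degree 2 = C


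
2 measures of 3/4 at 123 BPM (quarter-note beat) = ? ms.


Reasoning:
Quarter-note beat duration = 60000 / 123 ms
Beats per measure (3/4) = 3
One measure = 3 × 60000 / 123 = 180000 / 123 ms
2 measures = 2 × 180000 / 123 = 360000 / 123
= 2926.8 ms


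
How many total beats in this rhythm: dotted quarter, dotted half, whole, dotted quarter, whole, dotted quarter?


Beat values:
  dotted quarter = 1.5 beats
  dotted half = 3 beats
  whole = 4 beats
  dotted quarter = 1.5 beats
  whole = 4 beats
  dotted quarter = 1.5 beats
Sum = 1.5 + 3 + 4 + 1.5 + 4 + 1.5
= 15.5 beats


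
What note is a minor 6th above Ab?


Step by step:
A 6th spans 6 letter names, so from A we land on F
A minor 6th = 8 semitones above Ab
Spell F at that pitch: Fb
= Fb


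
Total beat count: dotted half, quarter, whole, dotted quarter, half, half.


Working:
Beat values:
  dotted half = 3 beats
  quarter = 1 beat
  whole = 4 beats
  dotted quarter = 1.5 beats
  half = 2 beats
  half = 2 beats
Sum = 3 + 1 + 4 + 1.5 + 2 + 2
= 13.5 beats


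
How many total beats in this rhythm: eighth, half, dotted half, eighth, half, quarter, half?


Let's work it out.
Beat values:
  eighth = 0.5 beats
  half = 2 beats
  dotted half = 3 beats
  eighth = 0.5 beats
  half = 2 beats
  quarter = 1 beat
  half = 2 beats
Sum = 0.5 + 2 + 3 + 0.5 + 2 + 1 + 2
= 11 beats


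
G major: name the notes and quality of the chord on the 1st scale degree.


Step by step:
G major scale: G A B C D E F#
Diatonic triad on degree 1 stacks scale notes 1, 3, 5: G B D
G→B = 4 semitones; G→D = 7 semitones → major triad
= G B D (major)


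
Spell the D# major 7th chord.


Major 7th chord = root + major 3rd + perfect 5th + major 7th
Seventh chords stack in thirds, so the letter names are D-F-A-C
Root: D#
Major 3rd above D#: F##
Perfect 5th above D#: A#
Major 7th above D#: C##
Chord = D# F## A# C##


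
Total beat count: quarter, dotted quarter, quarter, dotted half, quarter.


Reasoning:
Beat values:
  quarter = 1 beat
  dotted quarter = 1.5 beats
  quarter = 1 beat
  dotted half = 3 beats
  quarter = 1 beat
Sum = 1 + 1.5 + 1 + 3 + 1
= 7.5 beats


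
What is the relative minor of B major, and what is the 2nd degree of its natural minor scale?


Let's work it out.
The relative minor shares the major's key signature and starts on its 6th degree
6th degree = a major 6th above the tonic; a major 6th above B is G#
→ relative minor of B major is G# minor
G# natural minor scale: G# A# B C# D# E F#
= G# minor; 2nd degree = A#


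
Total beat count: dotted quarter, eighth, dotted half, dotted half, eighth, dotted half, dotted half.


Beat values:
  dotted quarter = 1.5 beats
  eighth = 0.5 beats
  dotted half = 3 beats
  dotted half = 3 beats
  eighth = 0.5 beats
  dotted half = 3 beats
  dotted half = 3 beats
Sum = 1.5 + 0.5 + 3 + 3 + 0.5 + 3 + 3
= 14.5 beats


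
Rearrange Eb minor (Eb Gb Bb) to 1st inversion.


Step by step:
Root position: Eb Gb Bb
1st inversion: move root up an octave
Bass note: Gb
Notes (bottom to top) = Gb Bb Eb


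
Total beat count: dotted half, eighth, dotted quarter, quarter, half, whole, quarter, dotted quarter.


Beat values:
  dotted half = 3 beats
  eighth = 0.5 beats
  dotted quarter = 1.5 beats
  quarter = 1 beat
  half = 2 beats
  whole = 4 beats
  quarter = 1 beat
  dotted quarter = 1.5 beats
Sum = 3 + 0.5 + 1.5 + 1 + 2 + 4 + 1 + 1.5
= 14.5 beats


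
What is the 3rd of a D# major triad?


Reasoning:
Major triad = root + major 3rd (4 semitones) + perfect 5th (7 semitones)
A triad on D# stacks thirds, so the chord tones use letter names D-F-A
Root: D#
Major 3rd above D#: F##
Perfect 5th above D#: A#
The 3rd = F##


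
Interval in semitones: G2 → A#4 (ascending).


Absolute semitone position = octave×12 + chromatic position
G2: 2×12 + 7 = 31
A#4: 4×12 + 10 = 58
Difference = 58 - 31 = 27
= 27 semitones


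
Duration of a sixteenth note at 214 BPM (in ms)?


Solution.
One quarter-note beat = 60000 / BPM = 60000 / 214 ms
Sixteenth note = 1/4 × quarter note
Duration = 1/4 × 60000 / 214 = 15000 / 214
= 70.1 ms


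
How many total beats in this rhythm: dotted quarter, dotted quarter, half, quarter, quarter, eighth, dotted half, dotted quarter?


Beat values:
  dotted quarter = 1.5 beats
  dotted quarter = 1.5 beats
  half = 2 beats
  quarter = 1 beat
  quarter = 1 beat
  eighth = 0.5 beats
  dotted half = 3 beats
  dotted quarter = 1.5 beats
Sum = 1.5 + 1.5 + 2 + 1 + 1 + 0.5 + 3 + 1.5
= 12 beats


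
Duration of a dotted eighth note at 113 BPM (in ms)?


Working:
One quarter-note beat = 60000 / BPM = 60000 / 113 ms
Dotted eighth note = 3/4 × quarter note
Duration = 3/4 × 60000 / 113 = 45000 / 113
= 398.2 ms


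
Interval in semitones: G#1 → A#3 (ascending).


Step by step:
Absolute semitone position = octave×12 + chromatic position
G#1: 1×12 + 8 = 20
A#3: 3×12 + 10 = 46
Difference = 46 - 20 = 26
= 26 semitones


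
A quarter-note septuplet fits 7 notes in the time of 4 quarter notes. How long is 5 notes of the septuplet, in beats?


Working:
Septuplet: 7 notes occupy the space of 4 quarter notes
Space = 4 × 1 = 4 beats
Each septuplet note = 4 / 7 = 4/7 beats
5 notes = 5 × 4/7 = 20/7
= 20/7 beats


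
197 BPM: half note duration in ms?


One quarter-note beat = 60000 / BPM = 60000 / 197 ms
Half note = 2 × quarter note
Duration = 2 × 60000 / 197 = 120000 / 197
= 609.1 ms


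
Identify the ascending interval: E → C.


Letter names: E → C spans 6 letter names → a 6th
Semitones: E → C = 8 half-steps
A 6th of 8 semitones is a minor 6th
= minor 6th


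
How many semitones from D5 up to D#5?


Absolute semitone position = octave×12 + chromatic position
D5: 5×12 + 2 = 62
D#5: 5×12 + 3 = 63
Difference = 63 - 62 = 1
= 1 semitone


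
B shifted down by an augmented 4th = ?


augmented 4th: 4 letter names, 6 semitones
Letter: B - 3 → F
Pitch: B - 6 semitones, spelled as an F → F
= F


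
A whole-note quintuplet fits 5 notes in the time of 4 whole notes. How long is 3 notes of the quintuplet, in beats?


Working:
Quintuplet: 5 notes occupy the space of 4 whole notes
Space = 4 × 4 = 16 beats
Each quintuplet note = 16 / 5 = 16/5 beats
3 notes = 3 × 16/5 = 48/5
= 48/5 beats


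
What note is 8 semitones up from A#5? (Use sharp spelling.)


Solution.
A#5: chromatic position 10 in octave 5 → absolute = 5×12 + 10 = 70
Transpose up 8: 70 + 8 = 78
78 = 6×12 + 6 → F# in octave 6
Result = F#6


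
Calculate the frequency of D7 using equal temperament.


Working:
f = 440 × 2^(n/12) where n = semitones from A4
D7: 29 semitones from A4
f = 440 × 2^(29/12)
f = 2349.32 Hz


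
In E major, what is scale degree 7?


Working:
Major scale pattern: W-W-H-W-W-W-H (2-2-1-2-2-2-1 semitones)
Starting from E:
  E + 2 semitones → F#
  F# + 2 semitones → G#
  G# + 1 semitone → A
  A + 2 semitones → B
  B + 2 semitones → C#
  C# + 2 semitones → D#
  D# + 1 semitone → E
Scale: E F# G# A B C# D#
Degree 7 = D#


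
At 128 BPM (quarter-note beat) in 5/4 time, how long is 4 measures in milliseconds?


Working:
Quarter-note beat duration = 60000 / 128 ms
Beats per measure (5/4) = 5
One measure = 5 × 60000 / 128 = 300000 / 128 ms
4 measures = 4 × 300000 / 128 = 1200000 / 128
= 9375.0 ms


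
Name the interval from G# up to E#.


Reasoning:
Letter names: G → E spans 6 letter names → a 6th
Semitones: G# → E# = 9 half-steps
A 6th of 9 semitones is a major 6th
= major 6th


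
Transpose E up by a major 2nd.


Let's work it out.
major 2nd: 2 letter names, 2 semitones
Letter: E + 1 → F
Pitch: E + 2 semitones, spelled as an F → F#
= F#


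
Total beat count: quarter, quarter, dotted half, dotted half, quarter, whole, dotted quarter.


Step by step:
Beat values:
  quarter = 1 beat
  quarter = 1 beat
  dotted half = 3 beats
  dotted half = 3 beats
  quarter = 1 beat
  whole = 4 beats
  dotted quarter = 1.5 beats
Sum = 1 + 1 + 3 + 3 + 1 + 4 + 1.5
= 14.5 beats


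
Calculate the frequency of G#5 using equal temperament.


f = 440 × 2^(n/12) where n = semitones from A4
G#5: 11 semitones from A4
f = 440 × 2^(11/12)
f = 830.61 Hz


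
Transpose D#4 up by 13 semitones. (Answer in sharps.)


Solution.
D#4: chromatic position 3 in octave 4 → absolute = 4×12 + 3 = 51
Transpose up 13: 51 + 13 = 64
64 = 5×12 + 4 → E in octave 5
Result = E5


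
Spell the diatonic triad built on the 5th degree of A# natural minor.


Reasoning:
A# natural minor scale: A# B# C# D# E# F# G#
Diatonic triad on degree 5 stacks scale notes 5, 7, 2: E# G# B#
E#→G# = 3 semitones; E#→B# = 7 semitones → minor triad
= E# G# B# (minor)


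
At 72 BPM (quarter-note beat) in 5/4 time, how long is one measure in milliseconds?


Let's work it out.
Quarter-note beat duration = 60000 / 72 ms
Beats per measure (5/4) = 5
One measure = 5 × 60000 / 72 = 300000 / 72 ms
= 4166.7 ms


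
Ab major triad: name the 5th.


Let's work it out.
Major triad = root + major 3rd (4 semitones) + perfect 5th (7 semitones)
A triad on Ab stacks thirds, so the chord tones use letter names A-C-E
Root: Ab
Major 3rd above Ab: C
Perfect 5th above Ab: Eb
The 5th = Eb


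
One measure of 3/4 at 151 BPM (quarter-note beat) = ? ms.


Let's work it out.
Quarter-note beat duration = 60000 / 151 ms
Beats per measure (3/4) = 3
One measure = 3 × 60000 / 151 = 180000 / 151 ms
= 1192.1 ms


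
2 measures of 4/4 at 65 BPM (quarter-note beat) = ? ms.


Quarter-note beat duration = 60000 / 65 ms
Beats per measure (4/4) = 4
One measure = 4 × 60000 / 65 = 240000 / 65 ms
2 measures = 2 × 240000 / 65 = 480000 / 65
= 7384.6 ms


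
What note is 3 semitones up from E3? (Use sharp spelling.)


E3: chromatic position 4 in octave 3 → absolute = 3×12 + 4 = 40
Transpose up 3: 40 + 3 = 43
43 = 3×12 + 7 → G in octave 3
Result = G3


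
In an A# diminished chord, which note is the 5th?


Working:
Diminished triad = root + minor 3rd (3 semitones) + diminished 5th (6 semitones)
A triad on A# stacks thirds, so the chord tones use letter names A-C-E
Root: A#
Minor 3rd above A#: C#
Diminished 5th above A#: E
The 5th = E


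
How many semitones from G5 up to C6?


Let's work it out.
Absolute semitone position = octave×12 + chromatic position
G5: 5×12 + 7 = 67
C6: 6×12 + 0 = 72
Difference = 72 - 67 = 5
= 5 semitones


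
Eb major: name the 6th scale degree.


Solution.
Major scale pattern: W-W-H-W-W-W-H (2-2-1-2-2-2-1 semitones)
Starting from Eb:
  Eb + 2 semitones → F
  F + 2 semitones → G
  G + 1 semitone → Ab
  Ab + 2 semitones → Bb
  Bb + 2 semitones → C
  C + 2 semitones → D
  D + 1 semitone → Eb
Scale: Eb F G Ab Bb C D
Degree 6 = C


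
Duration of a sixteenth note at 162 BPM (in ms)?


Solution.
One quarter-note beat = 60000 / BPM = 60000 / 162 ms
Sixteenth note = 1/4 × quarter note
Duration = 1/4 × 60000 / 162 = 15000 / 162
= 92.6 ms


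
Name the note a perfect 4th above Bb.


A 4th spans 4 letter names, so from B we land on E
A perfect 4th = 5 semitones above Bb
Spell E at that pitch: Eb
= Eb


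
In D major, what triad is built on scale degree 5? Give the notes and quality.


Step by step:
D major scale: D E F# G A B C#
Diatonic triad on degree 5 stacks scale notes 5, 7, 2: A C# E
A→C# = 4 semitones; A→E = 7 semitones → major triad
= A C# E (major)


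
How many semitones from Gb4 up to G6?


Step by step:
Absolute semitone position = octave×12 + chromatic position
Gb4: 4×12 + 6 = 54
G6: 6×12 + 7 = 79
Difference = 79 - 54 = 25
= 25 semitones


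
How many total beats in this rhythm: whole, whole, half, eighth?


Beat values:
  whole = 4 beats
  whole = 4 beats
  half = 2 beats
  eighth = 0.5 beats
Sum = 4 + 4 + 2 + 0.5
= 10.5 beats


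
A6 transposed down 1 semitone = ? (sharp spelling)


Step by step:
A6: chromatic position 9 in octave 6 → absolute = 6×12 + 9 = 81
Transpose down 1: 81 - 1 = 80
80 = 6×12 + 8 → G# in octave 6
Result = G#6


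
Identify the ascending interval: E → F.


Working:
Letter names: E → F spans 2 letter names → a 2nd
Semitones: E → F = 1 half-step
A 2nd of 1 semitone is a minor 2nd
= minor 2nd


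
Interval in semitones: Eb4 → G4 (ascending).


Solution.
Absolute semitone position = octave×12 + chromatic position
Eb4: 4×12 + 3 = 51
G4: 4×12 + 7 = 55
Difference = 55 - 51 = 4
= 4 semitones


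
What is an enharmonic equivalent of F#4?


Working:
Enharmonic notes sound the same pitch but are spelled with different letter names
F# and Gb name the same pitch class
= Gb4


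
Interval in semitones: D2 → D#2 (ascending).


Absolute semitone position = octave×12 + chromatic position
D2: 2×12 + 2 = 26
D#2: 2×12 + 3 = 27
Difference = 27 - 26 = 1
= 1 semitone
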